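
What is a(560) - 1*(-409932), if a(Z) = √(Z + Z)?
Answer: 409932 + 4*√70 ≈ 4.0997e+5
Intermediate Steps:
a(Z) = √2*√Z (a(Z) = √(2*Z) = √2*√Z)
a(560) - 1*(-409932) = √2*√560 - 1*(-409932) = √2*(4*√35) + 409932 = 4*√70 + 409932 = 409932 + 4*√70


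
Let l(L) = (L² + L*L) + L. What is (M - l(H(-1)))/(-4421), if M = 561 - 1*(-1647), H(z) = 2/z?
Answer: -2202/4421 ≈ -0.49808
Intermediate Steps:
l(L) = L + 2*L² (l(L) = (L² + L²) + L = 2*L² + L = L + 2*L²)
M = 2208 (M = 561 + 1647 = 2208)
(M - l(H(-1)))/(-4421) = (2208 - 2/(-1)*(1 + 2*(2/(-1))))/(-4421) = (2208 - 2*(-1)*(1 + 2*(2*(-1))))*(-1/4421) = (2208 - (-2)*(1 + 2*(-2)))*(-1/4421) = (2208 - (-2)*(1 - 4))*(-1/4421) = (2208 - (-2)*(-3))*(-1/4421) = (2208 - 1*6)*(-1/4421) = (2208 - 6)*(-1/4421) = 2202*(-1/4421) = -2202/4421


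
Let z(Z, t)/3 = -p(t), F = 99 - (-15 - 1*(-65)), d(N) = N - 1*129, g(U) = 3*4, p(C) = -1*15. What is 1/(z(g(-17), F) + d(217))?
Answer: 1/133 ≈ 0.0075188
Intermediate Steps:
p(C) = -15
g(U) = 12
d(N) = -129 + N (d(N) = N - 129 = -129 + N)
F = 49 (F = 99 - (-15 + 65) = 99 - 1*50 = 99 - 50 = 49)
z(Z, t) = 45 (z(Z, t) = 3*(-1*(-15)) = 3*15 = 45)
1/(z(g(-17), F) + d(217)) = 1/(45 + (-129 + 217)) = 1/(45 + 88) = 1/133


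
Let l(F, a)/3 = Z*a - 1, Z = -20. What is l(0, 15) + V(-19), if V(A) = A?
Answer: -922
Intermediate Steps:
l(F, a) = -3 - 60*a (l(F, a) = 3*(-20*a - 1) = 3*(-1 - 20*a) = -3 - 60*a)
l(0, 15) + V(-19) = (-3 - 60*15) - 19 = (-3 - 900) - 19 = -903 - 19 = -922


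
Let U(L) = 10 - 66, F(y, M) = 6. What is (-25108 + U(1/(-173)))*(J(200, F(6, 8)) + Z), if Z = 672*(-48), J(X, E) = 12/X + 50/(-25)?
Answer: 20293470054/25 ≈ 8.1174e+8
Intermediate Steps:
J(X, E) = -2 + 12/X (J(X, E) = 12/X + 50*(-1/25) = 12/X - 2 = -2 + 12/X)
U(L) = -56
Z = -32256
(-25108 + U(1/(-173)))*(J(200, F(6, 8)) + Z) = (-25108 - 56)*((-2 + 12/200) - 32256) = -25164*((-2 + 12*(1/200)) - 32256) = -25164*((-2 + 3/50) - 32256) = -25164*(-97/50 - 32256) = -25164*(-1612897/50) = 20293470054/25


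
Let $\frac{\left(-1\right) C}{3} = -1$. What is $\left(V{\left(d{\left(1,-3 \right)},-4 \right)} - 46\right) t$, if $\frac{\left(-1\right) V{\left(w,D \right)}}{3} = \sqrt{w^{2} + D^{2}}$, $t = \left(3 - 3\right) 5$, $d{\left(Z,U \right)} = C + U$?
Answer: $0$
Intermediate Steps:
$C = 3$ ($C = \left(-3\right) \left(-1\right) = 3$)
$d{\left(Z,U \right)} = 3 + U$
$t = 0$ ($t = 0 \cdot 5 = 0$)
$V{\left(w,D \right)} = - 3 \sqrt{D^{2} + w^{2}}$ ($V{\left(w,D \right)} = - 3 \sqrt{w^{2} + D^{2}} = - 3 \sqrt{D^{2} + w^{2}}$)
$\left(V{\left(d{\left(1,-3 \right)},-4 \right)} - 46\right) t = \left(- 3 \sqrt{\left(-4\right)^{2} + \left(3 - 3\right)^{2}} - 46\right) 0 = \left(- 3 \sqrt{16 + 0^{2}} - 46\right) 0 = \left(- 3 \sqrt{16 + 0} - 46\right) 0 = \left(- 3 \sqrt{16} - 46\right) 0 = \left(\left(-3\right) 4 - 46\right) 0 = \left(-12 - 46\right) 0 = \left(-58\right) 0 = 0$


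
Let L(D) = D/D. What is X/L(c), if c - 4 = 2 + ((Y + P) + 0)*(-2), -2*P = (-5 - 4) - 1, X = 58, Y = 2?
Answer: 58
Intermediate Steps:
P = 5 (P = -((-5 - 4) - 1)/2 = -(-9 - 1)/2 = -½*(-10) = 5)
c = -8 (c = 4 + (2 + ((2 + 5) + 0)*(-2)) = 4 + (2 + (7 + 0)*(-2)) = 4 + (2 + 7*(-2)) = 4 + (2 - 14) = 4 - 12 = -8)
L(D) = 1
X/L(c) = 58/1 = 1*58 = 58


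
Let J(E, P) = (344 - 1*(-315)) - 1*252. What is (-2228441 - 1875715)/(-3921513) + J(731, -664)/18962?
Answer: 26473020621/24786576502 ≈ 1.0680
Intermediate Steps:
J(E, P) = 407 (J(E, P) = (344 + 315) - 252 = 659 - 252 = 407)
(-2228441 - 1875715)/(-3921513) + J(731, -664)/18962 = (-2228441 - 1875715)/(-3921513) + 407/18962 = -4104156*(-1/3921513) + 407*(1/18962) = 1368052/1307171 + 407/18962 = 26473020621/24786576502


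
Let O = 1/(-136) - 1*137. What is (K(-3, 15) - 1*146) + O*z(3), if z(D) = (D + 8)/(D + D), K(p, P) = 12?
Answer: -104769/272 ≈ -385.18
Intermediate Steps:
O = -18633/136 (O = -1/136 - 137 = -18633/136 ≈ -137.01)
z(D) = (8 + D)/(2*D) (z(D) = (8 + D)/((2*D)) = (8 + D)*(1/(2*D)) = (8 + D)/(2*D))
(K(-3, 15) - 1*146) + O*z(3) = (12 - 1*146) - 18633*(8 + 3)/(272*3) = (12 - 146) - 18633*11/(272*3) = -134 - 18633/136*11/6 = -134 - 68321/272 = -104769/272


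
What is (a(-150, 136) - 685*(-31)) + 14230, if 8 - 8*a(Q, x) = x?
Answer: 35449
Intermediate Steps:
a(Q, x) = 1 - x/8
(a(-150, 136) - 685*(-31)) + 14230 = ((1 - 1/8*136) - 685*(-31)) + 14230 = ((1 - 17) + 21235) + 14230 = (-16 + 21235) + 14230 = 21219 + 14230 = 35449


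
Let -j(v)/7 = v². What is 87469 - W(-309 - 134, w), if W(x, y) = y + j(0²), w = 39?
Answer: 87430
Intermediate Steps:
j(v) = -7*v²
W(x, y) = y (W(x, y) = y - 7*(0²)² = y - 7*0² = y - 7*0 = y + 0 = y)
87469 - W(-309 - 134, w) = 87469 - 1*39 = 87469 - 39 = 87430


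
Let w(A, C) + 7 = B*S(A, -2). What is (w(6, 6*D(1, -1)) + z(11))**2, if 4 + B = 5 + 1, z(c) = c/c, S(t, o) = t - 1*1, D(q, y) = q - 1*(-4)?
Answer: 16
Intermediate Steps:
D(q, y) = 4 + q (D(q, y) = q + 4 = 4 + q)
S(t, o) = -1 + t (S(t, o) = t - 1 = -1 + t)
z(c) = 1
B = 2 (B = -4 + (5 + 1) = -4 + 6 = 2)
w(A, C) = -9 + 2*A (w(A, C) = -7 + 2*(-1 + A) = -7 + (-2 + 2*A) = -9 + 2*A)
(w(6, 6*D(1, -1)) + z(11))**2 = ((-9 + 2*6) + 1)**2 = ((-9 + 12) + 1)**2 = (3 + 1)**2 = 4**2 = 16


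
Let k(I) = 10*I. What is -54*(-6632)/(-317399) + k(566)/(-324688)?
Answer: -29519085601/25763911628 ≈ -1.1458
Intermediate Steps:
-54*(-6632)/(-317399) + k(566)/(-324688) = -54*(-6632)/(-317399) + (10*566)/(-324688) = 358128*(-1/317399) + 5660*(-1/324688) = -358128/317399 - 1415/81172 = -29519085601/25763911628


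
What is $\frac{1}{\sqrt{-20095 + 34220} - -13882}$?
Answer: $\frac{13882}{192695799} - \frac{5 \sqrt{565}}{192695799} \approx 7.1424 \cdot 10^{-5}$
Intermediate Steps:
$\frac{1}{\sqrt{-20095 + 34220} - -13882} = \frac{1}{\sqrt{14125} + \left(13920 - 38\right)} = \frac{1}{5 \sqrt{565} + 13882} = \frac{1}{13882 + 5 \sqrt{565}}$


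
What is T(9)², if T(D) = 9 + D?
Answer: 324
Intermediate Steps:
T(9)² = (9 + 9)² = 18² = 324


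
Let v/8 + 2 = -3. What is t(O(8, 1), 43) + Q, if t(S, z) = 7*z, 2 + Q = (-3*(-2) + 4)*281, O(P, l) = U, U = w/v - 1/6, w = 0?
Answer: 3109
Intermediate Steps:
v = -40 (v = -16 + 8*(-3) = -16 - 24 = -40)
U = -1/6 (U = 0/(-40) - 1/6 = 0*(-1/40) - 1*1/6 = 0 - 1/6 = -1/6 ≈ -0.16667)
O(P, l) = -1/6
Q = 2808 (Q = -2 + (-3*(-2) + 4)*281 = -2 + (6 + 4)*281 = -2 + 10*281 = -2 + 2810 = 2808)
t(O(8, 1), 43) + Q = 7*43 + 2808 = 301 + 2808 = 3109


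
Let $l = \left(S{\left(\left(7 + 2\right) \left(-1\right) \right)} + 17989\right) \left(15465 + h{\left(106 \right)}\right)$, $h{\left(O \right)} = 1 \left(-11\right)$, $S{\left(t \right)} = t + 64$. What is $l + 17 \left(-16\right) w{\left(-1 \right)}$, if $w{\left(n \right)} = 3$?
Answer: $278851160$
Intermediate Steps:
$S{\left(t \right)} = 64 + t$
$h{\left(O \right)} = -11$
$l = 278851976$ ($l = \left(\left(64 + \left(7 + 2\right) \left(-1\right)\right) + 17989\right) \left(15465 - 11\right) = \left(\left(64 + 9 \left(-1\right)\right) + 17989\right) 15454 = \left(\left(64 - 9\right) + 17989\right) 15454 = \left(55 + 17989\right) 15454 = 18044 \cdot 15454 = 278851976$)
$l + 17 \left(-16\right) w{\left(-1 \right)} = 278851976 + 17 \left(-16\right) 3 = 278851976 - 816 = 278851160$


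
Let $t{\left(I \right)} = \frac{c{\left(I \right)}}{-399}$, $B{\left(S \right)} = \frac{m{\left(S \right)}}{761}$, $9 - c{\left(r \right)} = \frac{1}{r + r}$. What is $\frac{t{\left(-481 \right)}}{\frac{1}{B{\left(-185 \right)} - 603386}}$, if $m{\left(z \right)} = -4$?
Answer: $\frac{284000819875}{20864337} \approx 13612.0$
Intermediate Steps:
$c{\left(r \right)} = 9 - \frac{1}{2 r}$ ($c{\left(r \right)} = 9 - \frac{1}{r + r} = 9 - \frac{1}{2 r}$)
$B{\left(S \right)} = - \frac{4}{761}$
$t{\left(I \right)} = - \frac{3}{133} + \frac{1}{798 I}$ ($t{\left(I \right)} = \frac{9 - \frac{1}{2 I}}{-399} = \left(9 - \frac{1}{2 I}\right) \left(- \frac{1}{399}\right) = - \frac{3}{133} + \frac{1}{798 I}$)
$\frac{t{\left(-481 \right)}}{\frac{1}{B{\left(-185 \right)} - 603386}} = \frac{\frac{1}{798} \frac{1}{-481} \left(1 - -8658\right)}{\frac{1}{- \frac{4}{761} - 603386}} = \frac{\frac{1}{798} \left(- \frac{1}{481}\right) \left(1 + 8658\right)}{\frac{1}{- \frac{459176750}{761}}} = \frac{\frac{1}{798} \left(- \frac{1}{481}\right) 8659}{- \frac{761}{459176750}} = \left(- \frac{1237}{54834}\right) \left(- \frac{459176750}{761}\right) = \frac{284000819875}{20864337}$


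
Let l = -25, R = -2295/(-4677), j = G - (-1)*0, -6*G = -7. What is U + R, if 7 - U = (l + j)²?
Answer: -31459583/56124 ≈ -560.54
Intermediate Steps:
G = 7/6 (G = -⅙*(-7) = 7/6 ≈ 1.1667)
j = 7/6 (j = 7/6 - (-1)*0 = 7/6 - 1*0 = 7/6 + 0 = 7/6 ≈ 1.1667)
R = 765/1559 (R = -2295*(-1/4677) = 765/1559 ≈ 0.49070)
U = -20197/36 (U = 7 - (-25 + 7/6)² = 7 - (-143/6)² = 7 - 1*20449/36 = 7 - 20449/36 = -20197/36 ≈ -561.03)
U + R = -20197/36 + 765/1559 = -31459583/56124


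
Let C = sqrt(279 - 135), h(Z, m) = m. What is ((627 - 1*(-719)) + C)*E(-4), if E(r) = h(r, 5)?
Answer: 6790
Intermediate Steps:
C = 12 (C = sqrt(144) = 12)
E(r) = 5
((627 - 1*(-719)) + C)*E(-4) = ((627 - 1*(-719)) + 12)*5 = ((627 + 719) + 12)*5 = (1346 + 12)*5 = 1358*5 = 6790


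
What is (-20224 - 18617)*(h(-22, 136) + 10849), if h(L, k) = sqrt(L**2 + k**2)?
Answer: -421386009 - 77682*sqrt(4745) ≈ -4.2674e+8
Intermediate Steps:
(-20224 - 18617)*(h(-22, 136) + 10849) = (-20224 - 18617)*(sqrt((-22)**2 + 136**2) + 10849) = -38841*(sqrt(484 + 18496) + 10849) = -38841*(sqrt(18980) + 10849) = -38841*(2*sqrt(4745) + 10849) = -38841*(10849 + 2*sqrt(4745)) = -421386009 - 77682*sqrt(4745)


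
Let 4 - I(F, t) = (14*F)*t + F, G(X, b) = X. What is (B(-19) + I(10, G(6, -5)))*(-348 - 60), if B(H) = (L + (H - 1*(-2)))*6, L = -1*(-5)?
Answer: 374544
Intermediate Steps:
L = 5
I(F, t) = 4 - F - 14*F*t (I(F, t) = 4 - ((14*F)*t + F) = 4 - (14*F*t + F) = 4 - (F + 14*F*t) = 4 + (-F - 14*F*t) = 4 - F - 14*F*t)
B(H) = 42 + 6*H (B(H) = (5 + (H - 1*(-2)))*6 = (5 + (H + 2))*6 = (5 + (2 + H))*6 = (7 + H)*6 = 42 + 6*H)
(B(-19) + I(10, G(6, -5)))*(-348 - 60) = ((42 + 6*(-19)) + (4 - 1*10 - 14*10*6))*(-348 - 60) = ((42 - 114) + (4 - 10 - 840))*(-408) = (-72 - 846)*(-408) = -918*(-408) = 374544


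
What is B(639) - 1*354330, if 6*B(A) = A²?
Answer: -572553/2 ≈ -2.8628e+5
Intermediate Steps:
B(A) = A²/6
B(639) - 1*354330 = (⅙)*639² - 1*354330 = (⅙)*408321 - 354330 = 136107/2 - 354330 = -572553/2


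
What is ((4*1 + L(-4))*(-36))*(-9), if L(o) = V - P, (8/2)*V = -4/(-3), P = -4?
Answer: 2700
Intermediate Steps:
V = 1/3 (V = (-4/(-3))/4 = (-4*(-1/3))/4 = (1/4)*(4/3) = 1/3 ≈ 0.33333)
L(o) = 13/3 (L(o) = 1/3 - 1*(-4) = 1/3 + 4 = 13/3)
((4*1 + L(-4))*(-36))*(-9) = ((4*1 + 13/3)*(-36))*(-9) = ((4 + 13/3)*(-36))*(-9) = ((25/3)*(-36))*(-9) = -300*(-9) = 2700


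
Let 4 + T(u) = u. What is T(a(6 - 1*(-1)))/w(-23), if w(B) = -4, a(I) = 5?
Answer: -¼ ≈ -0.25000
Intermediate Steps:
T(u) = -4 + u
T(a(6 - 1*(-1)))/w(-23) = (-4 + 5)/(-4) = 1*(-¼) = -¼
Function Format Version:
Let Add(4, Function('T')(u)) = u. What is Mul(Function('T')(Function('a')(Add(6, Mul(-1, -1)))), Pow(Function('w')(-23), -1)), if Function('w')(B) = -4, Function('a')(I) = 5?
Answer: Rational(-1, 4) ≈ -0.25000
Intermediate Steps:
Function('T')(u) = Add(-4, u)
Mul(Function('T')(Function('a')(Add(6, Mul(-1, -1)))), Pow(Function('w')(-23), -1)) = Mul(Add(-4, 5), Pow(-4, -1)) = Mul(1, Rational(-1, 4)) = Rational(-1, 4)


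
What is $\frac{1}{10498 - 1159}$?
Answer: $\frac{1}{9339} \approx 0.00010708$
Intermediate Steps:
$\frac{1}{10498 - 1159} = \frac{1}{9339}$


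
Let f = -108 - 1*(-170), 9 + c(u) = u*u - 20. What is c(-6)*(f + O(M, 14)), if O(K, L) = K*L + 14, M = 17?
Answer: 2198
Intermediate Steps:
c(u) = -29 + u**2 (c(u) = -9 + (u*u - 20) = -9 + (u**2 - 20) = -9 + (-20 + u**2) = -29 + u**2)
f = 62 (f = -108 + 170 = 62)
O(K, L) = 14 + K*L
c(-6)*(f + O(M, 14)) = (-29 + (-6)**2)*(62 + (14 + 17*14)) = (-29 + 36)*(62 + (14 + 238)) = 7*(62 + 252) = 7*314 = 2198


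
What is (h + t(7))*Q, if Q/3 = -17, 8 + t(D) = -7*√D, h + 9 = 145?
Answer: -6528 + 357*√7 ≈ -5583.5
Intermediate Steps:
h = 136 (h = -9 + 145 = 136)
t(D) = -8 - 7*√D
Q = -51 (Q = 3*(-17) = -51)
(h + t(7))*Q = (136 + (-8 - 7*√7))*(-51) = (128 - 7*√7)*(-51) = -6528 + 357*√7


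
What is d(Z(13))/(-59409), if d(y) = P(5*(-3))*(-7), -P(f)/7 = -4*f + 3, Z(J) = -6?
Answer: -49/943 ≈ -0.051962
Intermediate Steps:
P(f) = -21 + 28*f (P(f) = -7*(-4*f + 3) = -7*(3 - 4*f) = -21 + 28*f)
d(y) = 3087 (d(y) = (-21 + 28*(5*(-3)))*(-7) = (-21 + 28*(-15))*(-7) = (-21 - 420)*(-7) = -441*(-7) = 3087)
d(Z(13))/(-59409) = 3087/(-59409) = 3087*(-1/59409) = -49/943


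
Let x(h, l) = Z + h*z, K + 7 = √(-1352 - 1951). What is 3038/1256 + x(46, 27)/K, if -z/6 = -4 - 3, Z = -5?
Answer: 3*(-399841*I + 1519*√367)/(628*(3*√367 + 7*I)) ≈ -1.6054 - 33.039*I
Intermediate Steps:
K = -7 + 3*I*√367 (K = -7 + √(-1352 - 1951) = -7 + √(-3303) = -7 + 3*I*√367 ≈ -7.0 + 57.472*I)
z = 42 (z = -6*(-4 - 3) = -6*(-7) = 42)
x(h, l) = -5 + 42*h (x(h, l) = -5 + h*42 = -5 + 42*h)
3038/1256 + x(46, 27)/K = 3038/1256 + (-5 + 42*46)/(-7 + 3*I*√367) = 3038*(1/1256) + (-5 + 1932)/(-7 + 3*I*√367) = 1519/628 + 1927/(-7 + 3*I*√367)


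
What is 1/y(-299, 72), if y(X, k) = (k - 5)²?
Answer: 1/4489 ≈ 0.00022277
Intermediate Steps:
y(X, k) = (-5 + k)²
1/y(-299, 72) = 1/((-5 + 72)²) = 1/(67²) = 1/4489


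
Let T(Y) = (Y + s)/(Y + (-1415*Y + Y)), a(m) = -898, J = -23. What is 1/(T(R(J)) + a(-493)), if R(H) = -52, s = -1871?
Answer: -24492/21994457 ≈ -0.0011136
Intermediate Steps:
T(Y) = -(-1871 + Y)/(1413*Y) (T(Y) = (Y - 1871)/(Y + (-1415*Y + Y)) = (-1871 + Y)/(Y - 1414*Y) = (-1871 + Y)/((-1413*Y)) = (-1871 + Y)*(-1/(1413*Y)) = -(-1871 + Y)/(1413*Y))
1/(T(R(J)) + a(-493)) = 1/((1/1413)*(1871 - 1*(-52))/(-52) - 898) = 1/((1/1413)*(-1/52)*(1871 + 52) - 898) = 1/((1/1413)*(-1/52)*1923 - 898) = 1/(-641/24492 - 898) = 1/(-21994457/24492) = -24492/21994457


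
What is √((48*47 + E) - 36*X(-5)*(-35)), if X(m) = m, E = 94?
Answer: 5*I*√158 ≈ 62.849*I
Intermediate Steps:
√((48*47 + E) - 36*X(-5)*(-35)) = √((48*47 + 94) - 36*(-5)*(-35)) = √((2256 + 94) + 180*(-35)) = √(2350 - 6300) = √(-3950) = 5*I*√158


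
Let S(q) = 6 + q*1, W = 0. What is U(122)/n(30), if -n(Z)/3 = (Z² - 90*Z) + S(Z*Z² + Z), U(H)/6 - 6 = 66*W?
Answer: -1/2103 ≈ -0.00047551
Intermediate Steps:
U(H) = 36 (U(H) = 36 + 6*(66*0) = 36 + 6*0 = 36 + 0 = 36)
S(q) = 6 + q
n(Z) = -18 - 3*Z² - 3*Z³ + 267*Z (n(Z) = -3*((Z² - 90*Z) + (6 + (Z*Z² + Z))) = -3*((Z² - 90*Z) + (6 + (Z³ + Z))) = -3*((Z² - 90*Z) + (6 + (Z + Z³))) = -3*((Z² - 90*Z) + (6 + Z + Z³)) = -3*(6 + Z² + Z³ - 89*Z) = -18 - 3*Z² - 3*Z³ + 267*Z)
U(122)/n(30) = 36/(-18 - 3*30² - 3*30³ + 267*30) = 36/(-18 - 3*900 - 3*27000 + 8010) = 36/(-18 - 2700 - 81000 + 8010) = 36/(-75708) = 36*(-1/75708) = -1/2103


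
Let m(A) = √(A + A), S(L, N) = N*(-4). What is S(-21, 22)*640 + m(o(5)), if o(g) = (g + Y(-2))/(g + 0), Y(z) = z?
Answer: -56320 + √30/5 ≈ -56319.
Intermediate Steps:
S(L, N) = -4*N
o(g) = (-2 + g)/g (o(g) = (g - 2)/(g + 0) = (-2 + g)/g)
m(A) = √2*√A (m(A) = √(2*A) = √2*√A)
S(-21, 22)*640 + m(o(5)) = -4*22*640 + √2*√((-2 + 5)/5) = -88*640 + √2*√((⅕)*3) = -56320 + √2*√(⅗) = -56320 + √2*(√15/5) = -56320 + √30/5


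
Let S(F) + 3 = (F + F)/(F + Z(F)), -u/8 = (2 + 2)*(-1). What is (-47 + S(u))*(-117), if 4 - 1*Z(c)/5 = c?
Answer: 17758/3 ≈ 5919.3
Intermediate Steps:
u = 32 (u = -8*(2 + 2)*(-1) = -32*(-1) = -8*(-4) = 32)
Z(c) = 20 - 5*c
S(F) = -3 + 2*F/(20 - 4*F) (S(F) = -3 + (F + F)/(F + (20 - 5*F)) = -3 + (2*F)/(20 - 4*F) = -3 + 2*F/(20 - 4*F))
(-47 + S(u))*(-117) = (-47 + (30 - 7*32)/(2*(-5 + 32)))*(-117) = (-47 + (½)*(30 - 224)/27)*(-117) = (-47 + (½)*(1/27)*(-194))*(-117) = (-47 - 97/27)*(-117) = -1366/27*(-117) = 17758/3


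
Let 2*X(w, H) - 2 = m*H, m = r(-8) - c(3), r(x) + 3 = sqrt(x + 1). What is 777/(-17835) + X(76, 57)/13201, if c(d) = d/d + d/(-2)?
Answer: -15346781/313919780 + 57*I*sqrt(7)/26402 ≈ -0.048888 + 0.005712*I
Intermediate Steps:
r(x) = -3 + sqrt(1 + x) (r(x) = -3 + sqrt(x + 1) = -3 + sqrt(1 + x))
c(d) = 1 - d/2 (c(d) = 1 + d*(-1/2) = 1 - d/2)
m = -5/2 + I*sqrt(7) (m = (-3 + sqrt(1 - 8)) - (1 - 1/2*3) = (-3 + sqrt(-7)) - (1 - 3/2) = (-3 + I*sqrt(7)) - 1*(-1/2) = (-3 + I*sqrt(7)) + 1/2 = -5/2 + I*sqrt(7) ≈ -2.5 + 2.6458*I)
X(w, H) = 1 + H*(-5/2 + I*sqrt(7))/2 (X(w, H) = 1 + ((-5/2 + I*sqrt(7))*H)/2 = 1 + (H*(-5/2 + I*sqrt(7)))/2 = 1 + H*(-5/2 + I*sqrt(7))/2)
777/(-17835) + X(76, 57)/13201 = 777/(-17835) + (1 - 1/4*57*(5 - 2*I*sqrt(7)))/13201 = 777*(-1/17835) + (1 + (-285/4 + 57*I*sqrt(7)/2))*(1/13201) = -259/5945 + (-281/4 + 57*I*sqrt(7)/2)*(1/13201) = -259/5945 + (-281/52804 + 57*I*sqrt(7)/26402) = -15346781/313919780 + 57*I*sqrt(7)/26402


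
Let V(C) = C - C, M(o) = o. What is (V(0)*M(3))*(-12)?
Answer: 0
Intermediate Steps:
V(C) = 0
(V(0)*M(3))*(-12) = (0*3)*(-12) = 0*(-12) = 0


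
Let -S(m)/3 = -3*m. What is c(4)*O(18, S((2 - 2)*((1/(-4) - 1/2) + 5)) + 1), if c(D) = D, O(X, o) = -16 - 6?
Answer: -88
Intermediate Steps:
S(m) = 9*m (S(m) = -(-9)*m = 9*m)
O(X, o) = -22
c(4)*O(18, S((2 - 2)*((1/(-4) - 1/2) + 5)) + 1) = 4*(-22) = -88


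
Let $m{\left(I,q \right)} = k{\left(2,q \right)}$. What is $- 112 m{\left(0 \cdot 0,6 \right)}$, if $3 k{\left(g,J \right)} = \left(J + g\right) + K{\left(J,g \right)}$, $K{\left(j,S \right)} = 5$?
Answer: $- \frac{1456}{3} \approx -485.33$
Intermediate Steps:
$k{\left(g,J \right)} = \frac{5}{3} + \frac{J}{3} + \frac{g}{3}$ ($k{\left(g,J \right)} = \frac{\left(J + g\right) + 5}{3} = \frac{5 + J + g}{3} = \frac{5}{3} + \frac{J}{3} + \frac{g}{3}$)
$m{\left(I,q \right)} = \frac{7}{3} + \frac{q}{3}$ ($m{\left(I,q \right)} = \frac{5}{3} + \frac{q}{3} + \frac{1}{3} \cdot 2 = \frac{5}{3} + \frac{q}{3} + \frac{2}{3} = \frac{7}{3} + \frac{q}{3}$)
$- 112 m{\left(0 \cdot 0,6 \right)} = - 112 \left(\frac{7}{3} + \frac{1}{3} \cdot 6\right) = - 112 \left(\frac{7}{3} + 2\right) = \left(-112\right) \frac{13}{3} = - \frac{1456}{3}$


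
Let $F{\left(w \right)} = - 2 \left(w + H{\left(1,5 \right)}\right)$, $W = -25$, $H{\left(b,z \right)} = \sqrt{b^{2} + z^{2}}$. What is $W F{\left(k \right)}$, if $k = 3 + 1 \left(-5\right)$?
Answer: $-100 + 50 \sqrt{26} \approx 154.95$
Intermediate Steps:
$k = -2$ ($k = 3 - 5 = -2$)
$F{\left(w \right)} = - 2 w - 2 \sqrt{26}$ ($F{\left(w \right)} = - 2 \left(w + \sqrt{1^{2} + 5^{2}}\right) = - 2 \left(w + \sqrt{1 + 25}\right) = - 2 \left(w + \sqrt{26}\right) = - 2 w - 2 \sqrt{26}$)
$W F{\left(k \right)} = - 25 \left(\left(-2\right) \left(-2\right) - 2 \sqrt{26}\right) = - 25 \left(4 - 2 \sqrt{26}\right) = -100 + 50 \sqrt{26}$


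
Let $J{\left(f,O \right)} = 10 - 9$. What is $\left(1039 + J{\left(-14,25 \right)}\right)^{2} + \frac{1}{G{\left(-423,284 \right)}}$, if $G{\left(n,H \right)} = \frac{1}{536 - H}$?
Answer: $1081852$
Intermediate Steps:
$J{\left(f,O \right)} = 1$
$\left(1039 + J{\left(-14,25 \right)}\right)^{2} + \frac{1}{G{\left(-423,284 \right)}} = \left(1039 + 1\right)^{2} + \frac{1}{\left(-1\right) \frac{1}{-536 + 284}} = 1040^{2} + \frac{1}{\left(-1\right) \frac{1}{-252}} = 1081600 + \frac{1}{\left(-1\right) \left(- \frac{1}{252}\right)} = 1081600 + \frac{1}{\frac{1}{252}} = 1081600 + 252 = 1081852$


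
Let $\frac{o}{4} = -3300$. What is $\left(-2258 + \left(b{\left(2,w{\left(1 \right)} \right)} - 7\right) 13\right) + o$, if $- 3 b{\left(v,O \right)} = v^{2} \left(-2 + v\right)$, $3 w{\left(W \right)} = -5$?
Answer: $-15549$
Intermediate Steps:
$w{\left(W \right)} = - \frac{5}{3}$ ($w{\left(W \right)} = \frac{1}{3} \left(-5\right) = - \frac{5}{3}$)
$o = -13200$ ($o = 4 \left(-3300\right) = -13200$)
$b{\left(v,O \right)} = - \frac{v^{2} \left(-2 + v\right)}{3}$
$\left(-2258 + \left(b{\left(2,w{\left(1 \right)} \right)} - 7\right) 13\right) + o = \left(-2258 + \left(\frac{2^{2} \left(2 - 2\right)}{3} - 7\right) 13\right) - 13200 = \left(-2258 + \left(\frac{1}{3} \cdot 4 \left(2 - 2\right) - 7\right) 13\right) - 13200 = \left(-2258 + \left(\frac{1}{3} \cdot 4 \cdot 0 - 7\right) 13\right) - 13200 = \left(-2258 + \left(0 - 7\right) 13\right) - 13200 = \left(-2258 - 91\right) - 13200 = -2349 - 13200 = -15549$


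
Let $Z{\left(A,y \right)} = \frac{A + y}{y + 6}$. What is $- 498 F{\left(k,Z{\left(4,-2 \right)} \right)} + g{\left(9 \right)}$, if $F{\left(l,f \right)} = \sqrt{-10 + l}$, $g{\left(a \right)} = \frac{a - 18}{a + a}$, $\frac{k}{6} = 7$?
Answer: $- \frac{1}{2} - 1992 \sqrt{2} \approx -2817.6$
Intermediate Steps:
$k = 42$ ($k = 6 \cdot 7 = 42$)
$Z{\left(A,y \right)} = \frac{A + y}{6 + y}$
$g{\left(a \right)} = \frac{-18 + a}{2 a}$
$- 498 F{\left(k,Z{\left(4,-2 \right)} \right)} + g{\left(9 \right)} = - 498 \sqrt{-10 + 42} + \frac{-18 + 9}{2 \cdot 9} = - 498 \sqrt{32} + \frac{1}{2} \cdot \frac{1}{9} \left(-9\right) = - 498 \cdot 4 \sqrt{2} - \frac{1}{2} = - 1992 \sqrt{2} - \frac{1}{2} = - \frac{1}{2} - 1992 \sqrt{2}$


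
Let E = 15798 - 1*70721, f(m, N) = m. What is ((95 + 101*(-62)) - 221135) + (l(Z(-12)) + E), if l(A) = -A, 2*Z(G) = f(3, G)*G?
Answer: -282207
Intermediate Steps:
Z(G) = 3*G/2 (Z(G) = (3*G)/2 = 3*G/2)
E = -54923 (E = 15798 - 70721 = -54923)
((95 + 101*(-62)) - 221135) + (l(Z(-12)) + E) = ((95 + 101*(-62)) - 221135) + (-3*(-12)/2 - 54923) = ((95 - 6262) - 221135) + (-1*(-18) - 54923) = (-6167 - 221135) + (18 - 54923) = -227302 - 54905 = -282207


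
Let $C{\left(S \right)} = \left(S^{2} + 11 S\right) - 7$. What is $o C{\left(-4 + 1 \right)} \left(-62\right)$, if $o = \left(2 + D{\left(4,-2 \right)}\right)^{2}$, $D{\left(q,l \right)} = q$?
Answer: $69192$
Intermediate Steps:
$o = 36$ ($o = \left(2 + 4\right)^{2} = 6^{2} = 36$)
$C{\left(S \right)} = -7 + S^{2} + 11 S$
$o C{\left(-4 + 1 \right)} \left(-62\right) = 36 \left(-7 + \left(-4 + 1\right)^{2} + 11 \left(-4 + 1\right)\right) \left(-62\right) = 36 \left(-7 + \left(-3\right)^{2} + 11 \left(-3\right)\right) \left(-62\right) = 36 \left(-7 + 9 - 33\right) \left(-62\right) = 36 \left(-31\right) \left(-62\right) = \left(-1116\right) \left(-62\right) = 69192$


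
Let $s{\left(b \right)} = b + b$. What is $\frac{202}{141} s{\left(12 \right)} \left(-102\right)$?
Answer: $- \frac{164832}{47} \approx -3507.1$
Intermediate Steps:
$s{\left(b \right)} = 2 b$
$\frac{202}{141} s{\left(12 \right)} \left(-102\right) = \frac{202}{141} \cdot 2 \cdot 12 \left(-102\right) = 202 \cdot \frac{1}{141} \cdot 24 \left(-102\right) = \frac{202}{141} \cdot 24 \left(-102\right) = \frac{1616}{47} \left(-102\right) = - \frac{164832}{47}$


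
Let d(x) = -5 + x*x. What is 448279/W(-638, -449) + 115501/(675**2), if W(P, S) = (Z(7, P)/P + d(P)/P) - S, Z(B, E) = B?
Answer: -65147867294333/27470542500 ≈ -2371.6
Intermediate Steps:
d(x) = -5 + x**2
W(P, S) = -S + 7/P + (-5 + P**2)/P (W(P, S) = (7/P + (-5 + P**2)/P) - S = -S + 7/P + (-5 + P**2)/P)
448279/W(-638, -449) + 115501/(675**2) = 448279/(-638 - 1*(-449) + 2/(-638)) + 115501/(675**2) = 448279/(-638 + 449 + 2*(-1/638)) + 115501/455625 = 448279/(-638 + 449 - 1/319) + 115501*(1/455625) = 448279/(-60292/319) + 115501/455625 = 448279*(-319/60292) + 115501/455625 = -143001001/60292 + 115501/455625 = -65147867294333/27470542500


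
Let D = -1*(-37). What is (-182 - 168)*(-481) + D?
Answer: 168387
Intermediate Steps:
D = 37
(-182 - 168)*(-481) + D = (-182 - 168)*(-481) + 37 = -350*(-481) + 37 = 168350 + 37 = 168387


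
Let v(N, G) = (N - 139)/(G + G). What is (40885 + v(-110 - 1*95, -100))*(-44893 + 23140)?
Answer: -22235220504/25 ≈ -8.8941e+8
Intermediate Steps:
v(N, G) = (-139 + N)/(2*G) (v(N, G) = (-139 + N)/((2*G)) = (-139 + N)*(1/(2*G)) = (-139 + N)/(2*G))
(40885 + v(-110 - 1*95, -100))*(-44893 + 23140) = (40885 + (1/2)*(-139 + (-110 - 1*95))/(-100))*(-44893 + 23140) = (40885 + (1/2)*(-1/100)*(-139 + (-110 - 95)))*(-21753) = (40885 + (1/2)*(-1/100)*(-139 - 205))*(-21753) = (40885 + (1/2)*(-1/100)*(-344))*(-21753) = (40885 + 43/25)*(-21753) = (1022168/25)*(-21753) = -22235220504/25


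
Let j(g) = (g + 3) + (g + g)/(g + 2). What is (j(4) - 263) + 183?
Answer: -215/3 ≈ -71.667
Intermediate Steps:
j(g) = 3 + g + 2*g/(2 + g) (j(g) = (3 + g) + (2*g)/(2 + g) = (3 + g) + 2*g/(2 + g) = 3 + g + 2*g/(2 + g))
(j(4) - 263) + 183 = ((6 + 4**2 + 7*4)/(2 + 4) - 263) + 183 = ((6 + 16 + 28)/6 - 263) + 183 = ((1/6)*50 - 263) + 183 = (25/3 - 263) + 183 = -764/3 + 183 = -215/3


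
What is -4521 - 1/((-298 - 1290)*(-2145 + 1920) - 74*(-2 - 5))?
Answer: -1617695179/357818 ≈ -4521.0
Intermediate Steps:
-4521 - 1/((-298 - 1290)*(-2145 + 1920) - 74*(-2 - 5)) = -4521 - 1/(-1588*(-225) - 74*(-7)) = -4521 - 1/(357300 + 518) = -4521 - 1/357818 = -1617695179/357818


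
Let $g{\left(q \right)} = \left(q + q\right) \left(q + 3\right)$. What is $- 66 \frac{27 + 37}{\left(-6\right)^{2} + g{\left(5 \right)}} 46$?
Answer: $- \frac{48576}{29} \approx -1675.0$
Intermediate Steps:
$g{\left(q \right)} = 2 q \left(3 + q\right)$
$- 66 \frac{27 + 37}{\left(-6\right)^{2} + g{\left(5 \right)}} 46 = - 66 \frac{27 + 37}{\left(-6\right)^{2} + 2 \cdot 5 \left(3 + 5\right)} 46 = - 66 \frac{64}{36 + 2 \cdot 5 \cdot 8} \cdot 46 = - 66 \frac{64}{36 + 80} \cdot 46 = - 66 \cdot \frac{64}{116} \cdot 46 = - 66 \cdot 64 \cdot \frac{1}{116} \cdot 46 = \left(-66\right) \frac{16}{29} \cdot 46 = \left(- \frac{1056}{29}\right) 46 = - \frac{48576}{29}$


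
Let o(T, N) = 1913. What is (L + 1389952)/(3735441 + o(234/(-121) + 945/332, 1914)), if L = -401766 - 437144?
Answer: 275521/1868677 ≈ 0.14744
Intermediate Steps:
L = -838910
(L + 1389952)/(3735441 + o(234/(-121) + 945/332, 1914)) = (-838910 + 1389952)/(3735441 + 1913) = 551042/3737354 = 551042*(1/3737354) = 275521/1868677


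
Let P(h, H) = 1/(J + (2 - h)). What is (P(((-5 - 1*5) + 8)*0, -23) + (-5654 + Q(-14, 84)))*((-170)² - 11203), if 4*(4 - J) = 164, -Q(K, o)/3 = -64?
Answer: -3383153187/35 ≈ -9.6662e+7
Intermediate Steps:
Q(K, o) = 192 (Q(K, o) = -3*(-64) = 192)
J = -37 (J = 4 - ¼*164 = 4 - 41 = -37)
P(h, H) = 1/(-35 - h) (P(h, H) = 1/(-37 + (2 - h)) = 1/(-35 - h))
(P(((-5 - 1*5) + 8)*0, -23) + (-5654 + Q(-14, 84)))*((-170)² - 11203) = (-1/(35 + ((-5 - 1*5) + 8)*0) + (-5654 + 192))*((-170)² - 11203) = (-1/(35 + ((-5 - 5) + 8)*0) - 5462)*(28900 - 11203) = (-1/(35 + (-10 + 8)*0) - 5462)*17697 = (-1/(35 - 2*0) - 5462)*17697 = (-1/(35 + 0) - 5462)*17697 = (-1/35 - 5462)*17697 = -191171/35*17697 = -3383153187/35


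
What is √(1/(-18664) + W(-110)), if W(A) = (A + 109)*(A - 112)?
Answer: √19333137062/9332 ≈ 14.900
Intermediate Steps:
W(A) = (-112 + A)*(109 + A) (W(A) = (109 + A)*(-112 + A) = (-112 + A)*(109 + A))
√(1/(-18664) + W(-110)) = √(1/(-18664) + (-12208 + (-110)² - 3*(-110))) = √(-1/18664 + (-12208 + 12100 + 330)) = √(-1/18664 + 222) = √(4143407/18664) = √19333137062/9332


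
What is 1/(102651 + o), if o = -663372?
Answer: -1/560721 ≈ -1.7834e-6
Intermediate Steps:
1/(102651 + o) = 1/(102651 - 663372) = 1/(-560721) = -1/560721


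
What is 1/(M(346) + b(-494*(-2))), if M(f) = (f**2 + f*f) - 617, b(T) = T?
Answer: 1/239803 ≈ 4.1701e-6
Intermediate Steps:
M(f) = -617 + 2*f**2 (M(f) = (f**2 + f**2) - 617 = 2*f**2 - 617 = -617 + 2*f**2)
1/(M(346) + b(-494*(-2))) = 1/((-617 + 2*346**2) - 494*(-2)) = 1/((-617 + 2*119716) + 988) = 1/((-617 + 239432) + 988) = 1/(238815 + 988) = 1/239803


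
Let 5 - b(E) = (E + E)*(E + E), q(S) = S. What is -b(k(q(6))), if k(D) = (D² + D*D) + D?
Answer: 24331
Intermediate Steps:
k(D) = D + 2*D² (k(D) = (D² + D²) + D = 2*D² + D = D + 2*D²)
b(E) = 5 - 4*E² (b(E) = 5 - (E + E)*(E + E) = 5 - 2*E*2*E = 5 - 4*E²)
-b(k(q(6))) = -(5 - 4*36*(1 + 2*6)²) = -(5 - 4*36*(1 + 12)²) = -(5 - 4*(6*13)²) = -(5 - 4*78²) = -(5 - 4*6084) = -(5 - 24336) = -1*(-24331) = 24331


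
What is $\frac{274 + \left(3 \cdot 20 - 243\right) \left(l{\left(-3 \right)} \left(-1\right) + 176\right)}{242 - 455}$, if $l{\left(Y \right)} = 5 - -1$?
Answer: $\frac{30836}{213} \approx 144.77$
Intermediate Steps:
$l{\left(Y \right)} = 6$ ($l{\left(Y \right)} = 5 + 1 = 6$)
$\frac{274 + \left(3 \cdot 20 - 243\right) \left(l{\left(-3 \right)} \left(-1\right) + 176\right)}{242 - 455} = \frac{274 + \left(3 \cdot 20 - 243\right) \left(6 \left(-1\right) + 176\right)}{242 - 455} = \frac{274 + \left(60 - 243\right) \left(-6 + 176\right)}{-213} = \left(274 - 31110\right) \left(- \frac{1}{213}\right) = \left(-30836\right) \left(- \frac{1}{213}\right) = \frac{30836}{213}$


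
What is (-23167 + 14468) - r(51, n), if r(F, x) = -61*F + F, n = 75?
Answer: -5639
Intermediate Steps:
r(F, x) = -60*F
(-23167 + 14468) - r(51, n) = (-23167 + 14468) - (-60)*51 = -8699 - 1*(-3060) = -8699 + 3060 = -5639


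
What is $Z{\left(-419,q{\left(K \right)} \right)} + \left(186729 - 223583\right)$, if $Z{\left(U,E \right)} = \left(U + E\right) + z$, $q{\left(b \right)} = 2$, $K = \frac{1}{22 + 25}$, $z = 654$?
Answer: $-36617$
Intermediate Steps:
$K = \frac{1}{47} \approx 0.021277$
$Z{\left(U,E \right)} = 654 + E + U$ ($Z{\left(U,E \right)} = \left(U + E\right) + 654 = \left(E + U\right) + 654 = 654 + E + U$)
$Z{\left(-419,q{\left(K \right)} \right)} + \left(186729 - 223583\right) = \left(654 + 2 - 419\right) + \left(186729 - 223583\right) = 237 - 36854 = -36617$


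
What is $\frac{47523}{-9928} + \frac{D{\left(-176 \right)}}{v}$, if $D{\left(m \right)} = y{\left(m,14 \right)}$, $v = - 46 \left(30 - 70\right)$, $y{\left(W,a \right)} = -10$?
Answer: $- \frac{7495}{1564} \approx -4.7922$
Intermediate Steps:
$v = 1840$ ($v = \left(-46\right) \left(-40\right) = 1840$)
$D{\left(m \right)} = -10$
$\frac{47523}{-9928} + \frac{D{\left(-176 \right)}}{v} = \frac{47523}{-9928} - \frac{10}{1840} = 47523 \left(- \frac{1}{9928}\right) - \frac{1}{184} = - \frac{651}{136} - \frac{1}{184} = - \frac{7495}{1564}$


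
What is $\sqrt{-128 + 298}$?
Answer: $\sqrt{170} \approx 13.038$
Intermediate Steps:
$\sqrt{-128 + 298} = \sqrt{170}$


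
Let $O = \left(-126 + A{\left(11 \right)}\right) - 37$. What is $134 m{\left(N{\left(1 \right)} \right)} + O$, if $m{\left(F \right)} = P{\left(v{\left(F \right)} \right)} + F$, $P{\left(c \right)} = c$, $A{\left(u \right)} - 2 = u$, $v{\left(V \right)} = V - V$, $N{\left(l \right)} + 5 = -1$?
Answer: $-954$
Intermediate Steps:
$N{\left(l \right)} = -6$ ($N{\left(l \right)} = -5 - 1 = -6$)
$v{\left(V \right)} = 0$
$A{\left(u \right)} = 2 + u$
$O = -150$ ($O = \left(-126 + \left(2 + 11\right)\right) - 37 = \left(-126 + 13\right) - 37 = -113 - 37 = -150$)
$m{\left(F \right)} = F$ ($m{\left(F \right)} = 0 + F = F$)
$134 m{\left(N{\left(1 \right)} \right)} + O = 134 \left(-6\right) - 150 = -804 - 150 = -954$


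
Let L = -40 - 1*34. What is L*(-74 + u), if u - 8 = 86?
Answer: -1480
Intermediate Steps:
u = 94 (u = 8 + 86 = 94)
L = -74 (L = -40 - 34 = -74)
L*(-74 + u) = -74*(-74 + 94) = -74*20 = -1480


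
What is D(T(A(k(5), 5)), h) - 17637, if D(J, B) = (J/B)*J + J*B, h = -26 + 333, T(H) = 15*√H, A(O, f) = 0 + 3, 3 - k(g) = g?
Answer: -5413884/307 + 4605*√3 ≈ -9658.7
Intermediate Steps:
k(g) = 3 - g
A(O, f) = 3
h = 307
D(J, B) = B*J + J²/B (D(J, B) = J²/B + B*J = B*J + J²/B)
D(T(A(k(5), 5)), h) - 17637 = (15*√3)*(15*√3 + 307²)/307 - 17637 = (15*√3)*(1/307)*(15*√3 + 94249) - 17637 = (15*√3)*(1/307)*(94249 + 15*√3) - 17637 = 15*√3*(94249 + 15*√3)/307 - 17637 = -17637 + 15*√3*(94249 + 15*√3)/307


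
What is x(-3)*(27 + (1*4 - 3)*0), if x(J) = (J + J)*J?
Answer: 486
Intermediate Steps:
x(J) = 2*J² (x(J) = (2*J)*J = 2*J²)
x(-3)*(27 + (1*4 - 3)*0) = (2*(-3)²)*(27 + (1*4 - 3)*0) = (2*9)*(27 + (4 - 3)*0) = 18*(27 + 1*0) = 18*(27 + 0) = 18*27 = 486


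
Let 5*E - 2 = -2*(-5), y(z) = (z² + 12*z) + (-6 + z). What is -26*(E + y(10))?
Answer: -29432/5 ≈ -5886.4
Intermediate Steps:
y(z) = -6 + z² + 13*z
E = 12/5 (E = ⅖ + (-2*(-5))/5 = ⅖ + (⅕)*10 = ⅖ + 2 = 12/5 ≈ 2.4000)
-26*(E + y(10)) = -26*(12/5 + (-6 + 10² + 13*10)) = -26*(12/5 + (-6 + 100 + 130)) = -26*(12/5 + 224) = -26*1132/5 = -29432/5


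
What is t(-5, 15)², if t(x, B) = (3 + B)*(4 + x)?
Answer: 324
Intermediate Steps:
t(-5, 15)² = (12 + 3*(-5) + 4*15 + 15*(-5))² = (12 - 15 + 60 - 75)² = (-18)² = 324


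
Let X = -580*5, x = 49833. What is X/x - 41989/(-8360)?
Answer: 2068193837/416603880 ≈ 4.9644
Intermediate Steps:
X = -2900
X/x - 41989/(-8360) = -2900/49833 - 41989/(-8360) = -2900*1/49833 - 41989*(-1/8360) = -2900/49833 + 41989/8360 = 2068193837/416603880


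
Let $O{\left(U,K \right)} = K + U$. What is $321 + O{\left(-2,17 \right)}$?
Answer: $336$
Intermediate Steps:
$321 + O{\left(-2,17 \right)} = 321 + \left(17 - 2\right) = 321 + 15 = 336$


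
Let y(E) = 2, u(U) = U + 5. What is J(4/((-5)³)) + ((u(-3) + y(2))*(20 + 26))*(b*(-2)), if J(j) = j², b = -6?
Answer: 34500016/15625 ≈ 2208.0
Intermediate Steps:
u(U) = 5 + U
J(4/((-5)³)) + ((u(-3) + y(2))*(20 + 26))*(b*(-2)) = (4/((-5)³))² + (((5 - 3) + 2)*(20 + 26))*(-6*(-2)) = (4/(-125))² + ((2 + 2)*46)*12 = (4*(-1/125))² + (4*46)*12 = (-4/125)² + 184*12 = 16/15625 + 2208 = 34500016/15625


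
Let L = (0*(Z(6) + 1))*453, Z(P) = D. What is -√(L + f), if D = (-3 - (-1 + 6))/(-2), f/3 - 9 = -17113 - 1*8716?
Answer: -2*I*√19365 ≈ -278.32*I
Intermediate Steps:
f = -77460 (f = 27 + 3*(-17113 - 1*8716) = 27 + 3*(-17113 - 8716) = 27 + 3*(-25829) = 27 - 77487 = -77460)
D = 4 (D = (-3 - 1*5)*(-½) = (-3 - 5)*(-½) = -8*(-½) = 4)
Z(P) = 4
L = 0 (L = (0*(4 + 1))*453 = (0*5)*453 = 0*453 = 0)
-√(L + f) = -√(0 - 77460) = -√(-77460) = -2*I*√19365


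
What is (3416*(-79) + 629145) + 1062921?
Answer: 1422202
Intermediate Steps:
(3416*(-79) + 629145) + 1062921 = (-269864 + 629145) + 1062921 = 359281 + 1062921 = 1422202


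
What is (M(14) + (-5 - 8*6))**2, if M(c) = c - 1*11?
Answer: 2500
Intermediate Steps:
M(c) = -11 + c (M(c) = c - 11 = -11 + c)
(M(14) + (-5 - 8*6))**2 = ((-11 + 14) + (-5 - 8*6))**2 = (3 + (-5 - 48))**2 = (3 - 53)**2 = (-50)**2 = 2500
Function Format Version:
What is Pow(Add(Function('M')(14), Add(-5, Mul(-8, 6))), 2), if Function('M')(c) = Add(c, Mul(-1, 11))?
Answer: 2500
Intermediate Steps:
Function('M')(c) = Add(-11, c) (Function('M')(c) = Add(c, -11) = Add(-11, c))
Pow(Add(Function('M')(14), Add(-5, Mul(-8, 6))), 2) = Pow(Add(Add(-11, 14), Add(-5, Mul(-8, 6))), 2) = Pow(Add(3, Add(-5, -48)), 2) = Pow(Add(3, -53), 2) = Pow(-50, 2) = 2500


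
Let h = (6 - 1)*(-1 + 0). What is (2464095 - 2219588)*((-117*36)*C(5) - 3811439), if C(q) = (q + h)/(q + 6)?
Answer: -931923515573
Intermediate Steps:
h = -5 (h = 5*(-1) = -5)
C(q) = (-5 + q)/(6 + q) (C(q) = (q - 5)/(q + 6) = (-5 + q)/(6 + q))
(2464095 - 2219588)*((-117*36)*C(5) - 3811439) = (2464095 - 2219588)*((-117*36)*((-5 + 5)/(6 + 5)) - 3811439) = 244507*(-4212*0/11 - 3811439) = 244507*(-4212*0 - 3811439) = 244507*(0 - 3811439) = 244507*(-3811439) = -931923515573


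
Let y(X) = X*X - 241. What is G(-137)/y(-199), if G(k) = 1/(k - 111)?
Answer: -1/9761280 ≈ -1.0245e-7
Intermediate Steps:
G(k) = 1/(-111 + k)
y(X) = -241 + X² (y(X) = X² - 241 = -241 + X²)
G(-137)/y(-199) = 1/((-111 - 137)*(-241 + (-199)²)) = 1/((-248)*(-241 + 39601)) = -1/248/39360 = -1/248*1/39360 = -1/9761280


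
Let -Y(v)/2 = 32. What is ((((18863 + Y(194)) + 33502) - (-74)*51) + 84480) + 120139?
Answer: 260694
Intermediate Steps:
Y(v) = -64 (Y(v) = -2*32 = -64)
((((18863 + Y(194)) + 33502) - (-74)*51) + 84480) + 120139 = ((((18863 - 64) + 33502) - (-74)*51) + 84480) + 120139 = (((18799 + 33502) - 1*(-3774)) + 84480) + 120139 = ((52301 + 3774) + 84480) + 120139 = (56075 + 84480) + 120139 = 140555 + 120139 = 260694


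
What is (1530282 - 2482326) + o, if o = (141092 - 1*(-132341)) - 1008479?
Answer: -1687090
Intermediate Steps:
o = -735046 (o = (141092 + 132341) - 1008479 = 273433 - 1008479 = -735046)
(1530282 - 2482326) + o = (1530282 - 2482326) - 735046 = -952044 - 735046 = -1687090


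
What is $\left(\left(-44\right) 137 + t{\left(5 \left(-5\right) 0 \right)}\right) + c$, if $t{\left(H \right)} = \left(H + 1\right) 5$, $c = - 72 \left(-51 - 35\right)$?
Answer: $169$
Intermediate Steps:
$c = 6192$ ($c = \left(-72\right) \left(-86\right) = 6192$)
$t{\left(H \right)} = 5 + 5 H$ ($t{\left(H \right)} = \left(1 + H\right) 5 = 5 + 5 H$)
$\left(\left(-44\right) 137 + t{\left(5 \left(-5\right) 0 \right)}\right) + c = \left(\left(-44\right) 137 + \left(5 + 5 \cdot 5 \left(-5\right) 0\right)\right) + 6192 = \left(-6028 + \left(5 + 5 \left(\left(-25\right) 0\right)\right)\right) + 6192 = \left(-6028 + \left(5 + 5 \cdot 0\right)\right) + 6192 = \left(-6028 + \left(5 + 0\right)\right) + 6192 = \left(-6028 + 5\right) + 6192 = -6023 + 6192 = 169$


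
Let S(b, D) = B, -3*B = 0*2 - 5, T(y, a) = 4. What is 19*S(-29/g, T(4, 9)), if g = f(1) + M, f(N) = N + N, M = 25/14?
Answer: 95/3 ≈ 31.667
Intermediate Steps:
M = 25/14 (M = 25*(1/14) = 25/14 ≈ 1.7857)
f(N) = 2*N
B = 5/3 (B = -(0*2 - 5)/3 = -(0 - 5)/3 = -⅓*(-5) = 5/3 ≈ 1.6667)
g = 53/14 (g = 2*1 + 25/14 = 2 + 25/14 = 53/14 ≈ 3.7857)
S(b, D) = 5/3
19*S(-29/g, T(4, 9)) = 19*(5/3) = 95/3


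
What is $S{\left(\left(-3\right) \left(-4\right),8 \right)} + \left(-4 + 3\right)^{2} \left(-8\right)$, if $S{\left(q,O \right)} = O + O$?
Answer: $8$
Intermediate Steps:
$S{\left(q,O \right)} = 2 O$
$S{\left(\left(-3\right) \left(-4\right),8 \right)} + \left(-4 + 3\right)^{2} \left(-8\right) = 2 \cdot 8 + \left(-4 + 3\right)^{2} \left(-8\right) = 16 + \left(-1\right)^{2} \left(-8\right) = 16 + 1 \left(-8\right) = 16 - 8 = 8$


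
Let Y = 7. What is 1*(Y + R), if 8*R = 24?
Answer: 10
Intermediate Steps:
R = 3 (R = (⅛)*24 = 3)
1*(Y + R) = 1*(7 + 3) = 1*10 = 10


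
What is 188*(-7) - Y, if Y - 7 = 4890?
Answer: -6213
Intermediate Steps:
Y = 4897 (Y = 7 + 4890 = 4897)
188*(-7) - Y = 188*(-7) - 1*4897 = -1316 - 4897 = -6213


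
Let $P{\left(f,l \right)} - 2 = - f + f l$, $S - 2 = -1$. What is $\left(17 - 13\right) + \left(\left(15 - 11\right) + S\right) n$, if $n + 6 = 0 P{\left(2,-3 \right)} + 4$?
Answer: $-6$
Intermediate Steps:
$S = 1$ ($S = 2 - 1 = 1$)
$P{\left(f,l \right)} = 2 - f + f l$ ($P{\left(f,l \right)} = 2 + \left(- f + f l\right) = 2 - f + f l$)
$n = -2$ ($n = -6 + \left(0 \left(2 - 2 + 2 \left(-3\right)\right) + 4\right) = -6 + \left(0 \left(2 - 2 - 6\right) + 4\right) = -6 + \left(0 \left(-6\right) + 4\right) = -6 + \left(0 + 4\right) = -6 + 4 = -2$)
$\left(17 - 13\right) + \left(\left(15 - 11\right) + S\right) n = \left(17 - 13\right) + \left(\left(15 - 11\right) + 1\right) \left(-2\right) = \left(17 - 13\right) + \left(4 + 1\right) \left(-2\right) = 4 + 5 \left(-2\right) = 4 - 10 = -6$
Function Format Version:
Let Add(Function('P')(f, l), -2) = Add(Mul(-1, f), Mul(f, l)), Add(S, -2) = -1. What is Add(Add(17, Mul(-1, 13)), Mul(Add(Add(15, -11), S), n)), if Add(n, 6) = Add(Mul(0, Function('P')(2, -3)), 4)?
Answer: -6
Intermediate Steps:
S = 1 (S = Add(2, -1) = 1)
Function('P')(f, l) = Add(2, Mul(-1, f), Mul(f, l)) (Function('P')(f, l) = Add(2, Add(Mul(-1, f), Mul(f, l))) = Add(2, Mul(-1, f), Mul(f, l)))
n = -2 (n = Add(-6, Add(Mul(0, Add(2, Mul(-1, 2), Mul(2, -3))), 4)) = Add(-6, Add(Mul(0, Add(2, -2, -6)), 4)) = Add(-6, Add(Mul(0, -6), 4)) = Add(-6, Add(0, 4)) = Add(-6, 4) = -2)
Add(Add(17, Mul(-1, 13)), Mul(Add(Add(15, -11), S), n)) = Add(Add(17, Mul(-1, 13)), Mul(Add(Add(15, -11), 1), -2)) = Add(Add(17, -13), Mul(Add(4, 1), -2)) = Add(4, Mul(5, -2)) = Add(4, -10) = -6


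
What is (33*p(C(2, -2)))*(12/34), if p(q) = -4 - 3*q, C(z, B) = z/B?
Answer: -198/17 ≈ -11.647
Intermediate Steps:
(33*p(C(2, -2)))*(12/34) = (33*(-4 - 6/(-2)))*(12/34) = (33*(-4 - 6*(-1)/2))*(12*(1/34)) = (33*(-4 - 3*(-1)))*(6/17) = (33*(-4 + 3))*(6/17) = (33*(-1))*(6/17) = -33*6/17 = -198/17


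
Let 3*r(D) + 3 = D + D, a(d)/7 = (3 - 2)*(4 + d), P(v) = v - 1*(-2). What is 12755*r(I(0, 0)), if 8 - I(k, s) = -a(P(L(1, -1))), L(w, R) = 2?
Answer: 1594375/3 ≈ 5.3146e+5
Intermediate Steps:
P(v) = 2 + v (P(v) = v + 2 = 2 + v)
a(d) = 28 + 7*d (a(d) = 7*((3 - 2)*(4 + d)) = 7*(1*(4 + d)) = 7*(4 + d) = 28 + 7*d)
I(k, s) = 64 (I(k, s) = 8 - (-1)*(28 + 7*(2 + 2)) = 8 - (-1)*(28 + 7*4) = 8 - (-1)*(28 + 28) = 8 - (-1)*56 = 8 - 1*(-56) = 8 + 56 = 64)
r(D) = -1 + 2*D/3 (r(D) = -1 + (D + D)/3 = -1 + (2*D)/3 = -1 + 2*D/3)
12755*r(I(0, 0)) = 12755*(-1 + (⅔)*64) = 12755*(-1 + 128/3) = 12755*(125/3) = 1594375/3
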